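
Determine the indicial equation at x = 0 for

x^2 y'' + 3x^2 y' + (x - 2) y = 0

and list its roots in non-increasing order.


Divide by x^2 to reach normal form y'' + P_1(x) y' + P_2(x) y = 0 with P_1(x) = 3 and P_2(x) = 1/x - 2/x^2.
x = 0 is a singular point because the y-coefficient 1/x - 2/x^2 has a pole at x = 0.
It is a regular singular point because x P_1(x) = p(x) = 3x and x^2 P_2(x) = q(x) = x - 2 are polynomials, hence analytic at x = 0.
p(0) = 0,  q(0) = -2.
Indicial equation: r(r-1) + p(0) r + q(0) = 0, i.e. r^2 + (p(0) - 1) r + q(0) = 0, i.e. r^2 - 1 r - 2 = 0.
Discriminant: (-1)^2 - 4(-2) = 9, so r = (1 ± 3)/2.
Solving: r_1 = 2, r_2 = -1.

indicial: r^2 - 1 r - 2 = 0; roots r_1 = 2, r_2 = -1


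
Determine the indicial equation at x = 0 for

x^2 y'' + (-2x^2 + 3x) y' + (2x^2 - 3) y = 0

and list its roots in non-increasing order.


Divide by x^2 to reach normal form y'' + P_1(x) y' + P_2(x) y = 0 with P_1(x) = -2 + 3/x and P_2(x) = 2 - 3/x^2.
x = 0 is a singular point because the y'-coefficient -2 + 3/x has a pole at x = 0 and the y-coefficient 2 - 3/x^2 has a pole at x = 0.
It is a regular singular point because x P_1(x) = p(x) = 3 - 2x and x^2 P_2(x) = q(x) = 2x^2 - 3 are polynomials, hence analytic at x = 0.
p(0) = 3,  q(0) = -3.
Indicial equation: r(r-1) + p(0) r + q(0) = 0, i.e. r^2 + (p(0) - 1) r + q(0) = 0, i.e. r^2 + 2 r - 3 = 0.
Discriminant: (2)^2 - 4(-3) = 16, so r = (-2 ± 4)/2.
Solving: r_1 = 1, r_2 = -3.

indicial: r^2 + 2 r - 3 = 0; roots r_1 = 1, r_2 = -3


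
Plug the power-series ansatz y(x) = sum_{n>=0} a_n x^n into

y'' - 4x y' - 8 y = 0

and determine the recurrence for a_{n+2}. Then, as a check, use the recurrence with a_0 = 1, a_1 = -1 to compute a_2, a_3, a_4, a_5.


Substitute y = sum_n a_n x^n.
y''(x) has coefficient (n+2)(n+1) a_{n+2} at x^n;
-4 x y'(x) has coefficient -4 n a_n at x^n (shift);
-8 y(x) has coefficient -8 a_n at x^n.
Matching x^n: (n+2)(n+1) a_{n+2} + (-4n - 8) a_n = 0.
Thus a_{n+2} = (4n + 8) / ((n+1)(n+2)) * a_n.

Check with a_0 = 1, a_1 = -1 (apply the recurrence for n = 0, 1, 2, 3): a_0 = 1, a_1 = -1, a_2 = 4, a_3 = -2, a_4 = 16/3, a_5 = -2.

a_(n+2) = (4n + 8) / ((n+1)(n+2)) * a_n; check: a_0 = 1, a_1 = -1, a_2 = 4, a_3 = -2, a_4 = 16/3, a_5 = -2


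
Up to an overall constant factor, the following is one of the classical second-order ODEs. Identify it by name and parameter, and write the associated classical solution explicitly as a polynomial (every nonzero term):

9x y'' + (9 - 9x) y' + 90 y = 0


All three coefficients share the factor 9; dividing through by 9 gives  x y'' + (1 - x) y' + 10 y = 0.
This matches the Laguerre equation x y'' + (1 - x) y' + n y = 0 with n = 10; the polynomial solution is L_10(x).
With y = sum_k a_k x^k, matching x^k gives (k+1)k a_{k+1} + (k+1) a_{k+1} - k a_k + n a_k = 0, i.e. (k+1)^2 a_{k+1} = (k - n) a_k = (k - 10) a_k. The right side vanishes at k = 10, so the series terminates at degree 10.
Standard normalization L_n(0) = 1 gives a_0 = 1. Work upward with a_{k+1} = (k - 10) a_k / (k+1)^2:
  a_1 = (0 - 10)(1) / 1^2 = -10/1 = -10
  a_2 = (1 - 10)(-10) / 2^2 = 90/4 = 45/2
  a_3 = (2 - 10)(45/2) / 3^2 = -180/9 = -20
  a_4 = (3 - 10)(-20) / 4^2 = 140/16 = 35/4
  a_5 = (4 - 10)(35/4) / 5^2 = (-105/2)/25 = -21/10
  a_6 = (5 - 10)(-21/10) / 6^2 = (21/2)/36 = 7/24
  a_7 = (6 - 10)(7/24) / 7^2 = (-7/6)/49 = -1/42
  a_8 = (7 - 10)(-1/42) / 8^2 = (1/14)/64 = 1/896
  a_9 = (8 - 10)(1/896) / 9^2 = (-1/448)/81 = -1/36288
  a_10 = (9 - 10)(-1/36288) / 10^2 = (1/36288)/100 = 1/3628800
Hence L_10(x) = x^10/3628800 - x^9/36288 + x^8/896 - x^7/42 + 7 x^6/24 - 21 x^5/10 + 35 x^4/4 - 20 x^3 + 45 x^2/2 - 10 x + 1.

L_10(x); series = x^10/3628800 - x^9/36288 + x^8/896 - x^7/42 + 7 x^6/24 - 21 x^5/10 + 35 x^4/4 - 20 x^3 + 45 x^2/2 - 10 x + 1


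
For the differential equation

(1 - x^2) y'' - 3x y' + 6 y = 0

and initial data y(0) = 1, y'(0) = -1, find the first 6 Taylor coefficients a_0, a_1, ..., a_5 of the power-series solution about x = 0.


Ansatz: y(x) = sum_{n>=0} a_n x^n, so y'(x) = sum_{n>=1} n a_n x^(n-1) and y''(x) = sum_{n>=2} n(n-1) a_n x^(n-2).
Substitute into P(x) y'' + Q(x) y' + R(x) y = 0 with P(x) = 1 - x^2, Q(x) = -3x, R(x) = 6, and match powers of x.
Initial conditions: a_0 = 1, a_1 = -1.
Setting the coefficient of each power of x to zero and solving order by order (substituting the coefficients already found):
  x^0: 2 a_2 + 6 a_0 = 0  ->  2 a_2 = -6 a_0 = -6  ->  a_2 = -3
  x^1: 6 a_3 + 3 a_1 = 0  ->  6 a_3 = -3 a_1 = 3  ->  a_3 = 1/2
  x^2: 12 a_4 - 2 a_2 = 0  ->  12 a_4 = 2 a_2 = -6  ->  a_4 = -1/2
  x^3: 20 a_5 - 9 a_3 = 0  ->  20 a_5 = 9 a_3 = 9/2  ->  a_5 = 9/40
Truncated series: y(x) = 1 - x - 3 x^2 + (1/2) x^3 - (1/2) x^4 + (9/40) x^5 + O(x^6).

a_0 = 1; a_1 = -1; a_2 = -3; a_3 = 1/2; a_4 = -1/2; a_5 = 9/40


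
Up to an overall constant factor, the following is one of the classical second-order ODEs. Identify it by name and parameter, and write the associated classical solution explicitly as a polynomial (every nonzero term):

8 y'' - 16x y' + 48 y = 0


All three coefficients share the factor 8; dividing through by 8 gives  y'' - 2x y' + 6 y = 0.
This matches the Hermite equation y'' - 2x y' + 2n y = 0 with 2n = 6, so n = 3; the polynomial solution is H_3(x).
With y = sum_k a_k x^k, matching x^k gives (k+2)(k+1) a_{k+2} = 2(k - n) a_k = 2(k - 3) a_k. The right side vanishes at k = 3, so the series with the parity of 3 terminates at degree 3.
Standard normalization: leading coefficient of H_n is 2^n, so a_3 = 2^3 = 8. Work downward with a_k = (k+1)(k+2) a_{k+2} / (2(k - n)):
  a_1 = (2)(3)(8) / (2(1 - 3)) = 48/(-4) = -12
Hence H_3(x) = 8 x^3 - 12 x.

H_3(x); series = 8 x^3 - 12 x


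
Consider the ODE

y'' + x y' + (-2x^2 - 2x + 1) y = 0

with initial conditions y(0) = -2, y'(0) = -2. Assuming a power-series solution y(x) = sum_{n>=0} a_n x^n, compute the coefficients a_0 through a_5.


Ansatz: y(x) = sum_{n>=0} a_n x^n, so y'(x) = sum_{n>=1} n a_n x^(n-1) and y''(x) = sum_{n>=2} n(n-1) a_n x^(n-2).
Substitute into P(x) y'' + Q(x) y' + R(x) y = 0 with P(x) = 1, Q(x) = x, R(x) = -2x^2 - 2x + 1, and match powers of x.
Initial conditions: a_0 = -2, a_1 = -2.
Setting the coefficient of each power of x to zero and solving order by order (substituting the coefficients already found):
  x^0: 2 a_2 + a_0 = 0  ->  2 a_2 = -a_0 = 2  ->  a_2 = 1
  x^1: 6 a_3 + 2 a_1 - 2 a_0 = 0  ->  6 a_3 = -2 a_1 + 2 a_0 = 0  ->  a_3 = 0
  x^2: 12 a_4 + 3 a_2 - 2 a_1 - 2 a_0 = 0  ->  12 a_4 = -3 a_2 + 2 a_1 + 2 a_0 = -11  ->  a_4 = -11/12
  x^3: 20 a_5 + 4 a_3 - 2 a_2 - 2 a_1 = 0  ->  20 a_5 = -4 a_3 + 2 a_2 + 2 a_1 = -2  ->  a_5 = -1/10
Truncated series: y(x) = -2 - 2 x + x^2 - (11/12) x^4 - (1/10) x^5 + O(x^6).

a_0 = -2; a_1 = -2; a_2 = 1; a_3 = 0; a_4 = -11/12; a_5 = -1/10


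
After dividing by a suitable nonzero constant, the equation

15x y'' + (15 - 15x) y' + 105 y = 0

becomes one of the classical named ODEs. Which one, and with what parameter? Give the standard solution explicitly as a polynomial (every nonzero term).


All three coefficients share the factor 15; dividing through by 15 gives  x y'' + (1 - x) y' + 7 y = 0.
This matches the Laguerre equation x y'' + (1 - x) y' + n y = 0 with n = 7; the polynomial solution is L_7(x).
With y = sum_k a_k x^k, matching x^k gives (k+1)k a_{k+1} + (k+1) a_{k+1} - k a_k + n a_k = 0, i.e. (k+1)^2 a_{k+1} = (k - n) a_k = (k - 7) a_k. The right side vanishes at k = 7, so the series terminates at degree 7.
Standard normalization L_n(0) = 1 gives a_0 = 1. Work upward with a_{k+1} = (k - 7) a_k / (k+1)^2:
  a_1 = (0 - 7)(1) / 1^2 = -7/1 = -7
  a_2 = (1 - 7)(-7) / 2^2 = 42/4 = 21/2
  a_3 = (2 - 7)(21/2) / 3^2 = (-105/2)/9 = -35/6
  a_4 = (3 - 7)(-35/6) / 4^2 = (70/3)/16 = 35/24
  a_5 = (4 - 7)(35/24) / 5^2 = (-35/8)/25 = -7/40
  a_6 = (5 - 7)(-7/40) / 6^2 = (7/20)/36 = 7/720
  a_7 = (6 - 7)(7/720) / 7^2 = (-7/720)/49 = -1/5040
Hence L_7(x) = -x^7/5040 + 7 x^6/720 - 7 x^5/40 + 35 x^4/24 - 35 x^3/6 + 21 x^2/2 - 7 x + 1.

L_7(x); series = -x^7/5040 + 7 x^6/720 - 7 x^5/40 + 35 x^4/24 - 35 x^3/6 + 21 x^2/2 - 7 x + 1


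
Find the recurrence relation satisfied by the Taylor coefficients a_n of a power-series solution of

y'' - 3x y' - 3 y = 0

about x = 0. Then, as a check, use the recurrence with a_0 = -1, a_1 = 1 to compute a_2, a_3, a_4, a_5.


Substitute y = sum_n a_n x^n.
y''(x) has coefficient (n+2)(n+1) a_{n+2} at x^n;
-3 x y'(x) has coefficient -3 n a_n at x^n (shift);
-3 y(x) has coefficient -3 a_n at x^n.
Matching x^n: (n+2)(n+1) a_{n+2} + (-3n - 3) a_n = 0.
Thus a_{n+2} = (3n + 3) / ((n+1)(n+2)) * a_n.

Check with a_0 = -1, a_1 = 1 (apply the recurrence for n = 0, 1, 2, 3): a_0 = -1, a_1 = 1, a_2 = -3/2, a_3 = 1, a_4 = -9/8, a_5 = 3/5.

a_(n+2) = (3n + 3) / ((n+1)(n+2)) * a_n; check: a_0 = -1, a_1 = 1, a_2 = -3/2, a_3 = 1, a_4 = -9/8, a_5 = 3/5


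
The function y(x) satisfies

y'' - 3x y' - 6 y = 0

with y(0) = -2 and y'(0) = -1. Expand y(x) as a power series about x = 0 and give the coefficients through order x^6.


Ansatz: y(x) = sum_{n>=0} a_n x^n, so y'(x) = sum_{n>=1} n a_n x^(n-1) and y''(x) = sum_{n>=2} n(n-1) a_n x^(n-2).
Substitute into P(x) y'' + Q(x) y' + R(x) y = 0 with P(x) = 1, Q(x) = -3x, R(x) = -6, and match powers of x.
Initial conditions: a_0 = -2, a_1 = -1.
Setting the coefficient of each power of x to zero and solving order by order (substituting the coefficients already found):
  x^0: 2 a_2 - 6 a_0 = 0  ->  2 a_2 = 6 a_0 = -12  ->  a_2 = -6
  x^1: 6 a_3 - 9 a_1 = 0  ->  6 a_3 = 9 a_1 = -9  ->  a_3 = -3/2
  x^2: 12 a_4 - 12 a_2 = 0  ->  12 a_4 = 12 a_2 = -72  ->  a_4 = -6
  x^3: 20 a_5 - 15 a_3 = 0  ->  20 a_5 = 15 a_3 = -45/2  ->  a_5 = -9/8
  x^4: 30 a_6 - 18 a_4 = 0  ->  30 a_6 = 18 a_4 = -108  ->  a_6 = -18/5
Truncated series: y(x) = -2 - x - 6 x^2 - (3/2) x^3 - 6 x^4 - (9/8) x^5 - (18/5) x^6 + O(x^7).

a_0 = -2; a_1 = -1; a_2 = -6; a_3 = -3/2; a_4 = -6; a_5 = -9/8; a_6 = -18/5


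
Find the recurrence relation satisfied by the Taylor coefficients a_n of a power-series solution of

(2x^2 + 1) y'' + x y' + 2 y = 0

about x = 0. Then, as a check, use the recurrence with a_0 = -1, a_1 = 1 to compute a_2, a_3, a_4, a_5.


Substitute y = sum_n a_n x^n.
(1 + 2 x^2) y'' contributes (n+2)(n+1) a_{n+2} + 2 n(n-1) a_n at x^n.
x y'(x) contributes n a_n at x^n.
2 y(x) contributes 2 a_n at x^n.
Matching x^n: (n+2)(n+1) a_{n+2} + (2 n(n-1) + n + 2) a_n = 0.
Thus a_{n+2} = (-2 n(n-1) - n - 2) / ((n+1)(n+2)) * a_n.

Check with a_0 = -1, a_1 = 1 (apply the recurrence for n = 0, 1, 2, 3): a_0 = -1, a_1 = 1, a_2 = 1, a_3 = -1/2, a_4 = -2/3, a_5 = 17/40.

a_(n+2) = (-2 n(n-1) - n - 2) / ((n+1)(n+2)) * a_n; check: a_0 = -1, a_1 = 1, a_2 = 1, a_3 = -1/2, a_4 = -2/3, a_5 = 17/40


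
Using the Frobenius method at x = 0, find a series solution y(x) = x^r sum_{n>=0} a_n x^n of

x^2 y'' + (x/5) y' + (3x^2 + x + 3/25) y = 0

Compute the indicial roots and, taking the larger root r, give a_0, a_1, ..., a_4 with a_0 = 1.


Write in Frobenius form y'' + (p(x)/x) y' + (q(x)/x^2) y = 0:
  p(x) = 1/5,  q(x) = 3x^2 + x + 3/25.
Indicial equation: r(r-1) + (1/5) r + (3/25) = 0 -> roots r_1 = 3/5, r_2 = 1/5.
Take r = r_1 = 3/5. Let y(x) = x^r sum_{n>=0} a_n x^n with a_0 = 1.
Substitute y = x^r sum a_n x^n and match x^{r+n}. The recurrence is
  D(n) a_n + 1 a_{n-1} + 3 a_{n-2} = 0,  where D(n) = (r+n)(r+n-1) + (1/5)(r+n) + (3/25).
  a_n = [-1 a_{n-1} - 3 a_{n-2}] / D(n).
Since the indicial polynomial factors as (r - r_1)(r - r_2), D(n) = (r_1 + n - r_1)(r_1 + n - r_2) = n(n + 2/5).
Evaluating step by step (a_0 = 1):
  n = 1: D(1) = 1(1 + 2/5) = 7/5; numerator = -1(1) = -1; a_1 = (-1)/(7/5) = -5/7
  n = 2: D(2) = 2(2 + 2/5) = 24/5; numerator = -1(-5/7) - 3(1) = -16/7; a_2 = (-16/7)/(24/5) = -10/21
  n = 3: D(3) = 3(3 + 2/5) = 51/5; numerator = -1(-10/21) - 3(-5/7) = 55/21; a_3 = (55/21)/(51/5) = 275/1071
  n = 4: D(4) = 4(4 + 2/5) = 88/5; numerator = -1(275/1071) - 3(-10/21) = 1255/1071; a_4 = (1255/1071)/(88/5) = 6275/94248

r = 3/5; a_0 = 1; a_1 = -5/7; a_2 = -10/21; a_3 = 275/1071; a_4 = 6275/94248


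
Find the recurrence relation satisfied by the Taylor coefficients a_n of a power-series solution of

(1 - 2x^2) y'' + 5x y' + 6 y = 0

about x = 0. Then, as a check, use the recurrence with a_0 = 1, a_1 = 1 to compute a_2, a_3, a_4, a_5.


Substitute y = sum_n a_n x^n.
(1 - 2 x^2) y'' contributes (n+2)(n+1) a_{n+2} - 2 n(n-1) a_n at x^n.
5 x y'(x) contributes 5 n a_n at x^n.
6 y(x) contributes 6 a_n at x^n.
Matching x^n: (n+2)(n+1) a_{n+2} + (-2 n(n-1) + 5 n + 6) a_n = 0.
Thus a_{n+2} = (2 n(n-1) - 5 n - 6) / ((n+1)(n+2)) * a_n.

Check with a_0 = 1, a_1 = 1 (apply the recurrence for n = 0, 1, 2, 3): a_0 = 1, a_1 = 1, a_2 = -3, a_3 = -11/6, a_4 = 3, a_5 = 33/40.

a_(n+2) = (2 n(n-1) - 5 n - 6) / ((n+1)(n+2)) * a_n; check: a_0 = 1, a_1 = 1, a_2 = -3, a_3 = -11/6, a_4 = 3, a_5 = 33/40


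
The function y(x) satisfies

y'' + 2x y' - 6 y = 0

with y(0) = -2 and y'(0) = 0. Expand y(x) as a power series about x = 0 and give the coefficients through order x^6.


Ansatz: y(x) = sum_{n>=0} a_n x^n, so y'(x) = sum_{n>=1} n a_n x^(n-1) and y''(x) = sum_{n>=2} n(n-1) a_n x^(n-2).
Substitute into P(x) y'' + Q(x) y' + R(x) y = 0 with P(x) = 1, Q(x) = 2x, R(x) = -6, and match powers of x.
Initial conditions: a_0 = -2, a_1 = 0.
Setting the coefficient of each power of x to zero and solving order by order (substituting the coefficients already found):
  x^0: 2 a_2 - 6 a_0 = 0  ->  2 a_2 = 6 a_0 = -12  ->  a_2 = -6
  x^1: 6 a_3 - 4 a_1 = 0  ->  6 a_3 = 4 a_1 = 0  ->  a_3 = 0
  x^2: 12 a_4 - 2 a_2 = 0  ->  12 a_4 = 2 a_2 = -12  ->  a_4 = -1
  x^3: 20 a_5 = 0  ->  a_5 = 0
  x^4: 30 a_6 + 2 a_4 = 0  ->  30 a_6 = -2 a_4 = 2  ->  a_6 = 1/15
Truncated series: y(x) = -2 - 6 x^2 - x^4 + (1/15) x^6 + O(x^7).

a_0 = -2; a_1 = 0; a_2 = -6; a_3 = 0; a_4 = -1; a_5 = 0; a_6 = 1/15


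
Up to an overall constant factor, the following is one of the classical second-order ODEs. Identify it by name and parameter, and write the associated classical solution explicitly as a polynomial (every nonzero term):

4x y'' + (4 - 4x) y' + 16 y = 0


All three coefficients share the factor 4; dividing through by 4 gives  x y'' + (1 - x) y' + 4 y = 0.
This matches the Laguerre equation x y'' + (1 - x) y' + n y = 0 with n = 4; the polynomial solution is L_4(x).
With y = sum_k a_k x^k, matching x^k gives (k+1)k a_{k+1} + (k+1) a_{k+1} - k a_k + n a_k = 0, i.e. (k+1)^2 a_{k+1} = (k - n) a_k = (k - 4) a_k. The right side vanishes at k = 4, so the series terminates at degree 4.
Standard normalization L_n(0) = 1 gives a_0 = 1. Work upward with a_{k+1} = (k - 4) a_k / (k+1)^2:
  a_1 = (0 - 4)(1) / 1^2 = -4/1 = -4
  a_2 = (1 - 4)(-4) / 2^2 = 12/4 = 3
  a_3 = (2 - 4)(3) / 3^2 = -6/9 = -2/3
  a_4 = (3 - 4)(-2/3) / 4^2 = (2/3)/16 = 1/24
Hence L_4(x) = x^4/24 - 2 x^3/3 + 3 x^2 - 4 x + 1.

L_4(x); series = x^4/24 - 2 x^3/3 + 3 x^2 - 4 x + 1


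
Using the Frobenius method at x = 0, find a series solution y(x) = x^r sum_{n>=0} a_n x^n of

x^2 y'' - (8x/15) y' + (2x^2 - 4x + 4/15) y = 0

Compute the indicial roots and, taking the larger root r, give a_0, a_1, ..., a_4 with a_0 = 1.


Write in Frobenius form y'' + (p(x)/x) y' + (q(x)/x^2) y = 0:
  p(x) = -8/15,  q(x) = 2x^2 - 4x + 4/15.
Indicial equation: r(r-1) + (-8/15) r + (4/15) = 0 -> roots r_1 = 4/3, r_2 = 1/5.
Take r = r_1 = 4/3. Let y(x) = x^r sum_{n>=0} a_n x^n with a_0 = 1.
Substitute y = x^r sum a_n x^n and match x^{r+n}. The recurrence is
  D(n) a_n - 4 a_{n-1} + 2 a_{n-2} = 0,  where D(n) = (r+n)(r+n-1) + (-8/15)(r+n) + (4/15).
  a_n = [4 a_{n-1} - 2 a_{n-2}] / D(n).
Since the indicial polynomial factors as (r - r_1)(r - r_2), D(n) = (r_1 + n - r_1)(r_1 + n - r_2) = n(n + 17/15).
Evaluating step by step (a_0 = 1):
  n = 1: D(1) = 1(1 + 17/15) = 32/15; numerator = 4(1) = 4; a_1 = (4)/(32/15) = 15/8
  n = 2: D(2) = 2(2 + 17/15) = 94/15; numerator = 4(15/8) - 2(1) = 11/2; a_2 = (11/2)/(94/15) = 165/188
  n = 3: D(3) = 3(3 + 17/15) = 62/5; numerator = 4(165/188) - 2(15/8) = -45/188; a_3 = (-45/188)/(62/5) = -225/11656
  n = 4: D(4) = 4(4 + 17/15) = 308/15; numerator = 4(-225/11656) - 2(165/188) = -2670/1457; a_4 = (-2670/1457)/(308/15) = -20025/224378

r = 4/3; a_0 = 1; a_1 = 15/8; a_2 = 165/188; a_3 = -225/11656; a_4 = -20025/224378


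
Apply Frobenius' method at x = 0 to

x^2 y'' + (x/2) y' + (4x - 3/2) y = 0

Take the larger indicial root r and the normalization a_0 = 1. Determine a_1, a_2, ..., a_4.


Write in Frobenius form y'' + (p(x)/x) y' + (q(x)/x^2) y = 0:
  p(x) = 1/2,  q(x) = 4x - 3/2.
Indicial equation: r(r-1) + (1/2) r + (-3/2) = 0 -> roots r_1 = 3/2, r_2 = -1.
Take r = r_1 = 3/2. Let y(x) = x^r sum_{n>=0} a_n x^n with a_0 = 1.
Substitute y = x^r sum a_n x^n and match x^{r+n}. The recurrence is
  D(n) a_n + 4 a_{n-1} = 0,  where D(n) = (r+n)(r+n-1) + (1/2)(r+n) + (-3/2).
  a_n = -4 / D(n) * a_{n-1}.
Since the indicial polynomial factors as (r - r_1)(r - r_2), D(n) = (r_1 + n - r_1)(r_1 + n - r_2) = n(n + 5/2).
Evaluating step by step (a_0 = 1):
  n = 1: D(1) = 1(1 + 5/2) = 7/2; numerator = -4(1) = -4; a_1 = (-4)/(7/2) = -8/7
  n = 2: D(2) = 2(2 + 5/2) = 9; numerator = -4(-8/7) = 32/7; a_2 = (32/7)/(9) = 32/63
  n = 3: D(3) = 3(3 + 5/2) = 33/2; numerator = -4(32/63) = -128/63; a_3 = (-128/63)/(33/2) = -256/2079
  n = 4: D(4) = 4(4 + 5/2) = 26; numerator = -4(-256/2079) = 1024/2079; a_4 = (1024/2079)/(26) = 512/27027

r = 3/2; a_0 = 1; a_1 = -8/7; a_2 = 32/63; a_3 = -256/2079; a_4 = 512/27027


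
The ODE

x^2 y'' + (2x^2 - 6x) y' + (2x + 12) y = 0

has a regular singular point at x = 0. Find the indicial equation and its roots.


Divide by x^2 to reach normal form y'' + P_1(x) y' + P_2(x) y = 0 with P_1(x) = 2 - 6/x and P_2(x) = 2/x + 12/x^2.
x = 0 is a singular point because the y'-coefficient 2 - 6/x has a pole at x = 0 and the y-coefficient 2/x + 12/x^2 has a pole at x = 0.
It is a regular singular point because x P_1(x) = p(x) = 2x - 6 and x^2 P_2(x) = q(x) = 2x + 12 are polynomials, hence analytic at x = 0.
p(0) = -6,  q(0) = 12.
Indicial equation: r(r-1) + p(0) r + q(0) = 0, i.e. r^2 + (p(0) - 1) r + q(0) = 0, i.e. r^2 - 7 r + 12 = 0.
Discriminant: (-7)^2 - 4(12) = 1, so r = (7 ± 1)/2.
Solving: r_1 = 4, r_2 = 3.

indicial: r^2 - 7 r + 12 = 0; roots r_1 = 4, r_2 = 3


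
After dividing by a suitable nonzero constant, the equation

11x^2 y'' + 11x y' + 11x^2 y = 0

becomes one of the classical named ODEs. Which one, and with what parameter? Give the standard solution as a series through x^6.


All three coefficients share the factor 11; dividing through by 11 gives  x^2 y'' + x y' + x^2 y = 0.
This matches the Bessel equation x^2 y'' + x y' + (x^2 - nu^2) y = 0 with nu^2 = 0, so nu = 0; the solution bounded at x = 0 is J_0(x).
Frobenius at x = 0: indicial roots ±nu; for r = nu the recurrence k(k + 2nu) c_k = -c_{k-2} gives the standard series J_nu(x) = sum_{k>=0} (-1)^k / (k! (k+nu)!) (x/2)^(2k+nu). Evaluate the first 4 terms:
  k = 0: (-1)^0 / (0! * 0! * 2^0) x^0 = 1/(1*1*1) x^0 = (1) x^0
  k = 1: (-1)^1 / (1! * 1! * 2^2) x^2 = -1/(1*1*4) x^2 = (-1/4) x^2
  k = 2: (-1)^2 / (2! * 2! * 2^4) x^4 = 1/(2*2*16) x^4 = (1/64) x^4
  k = 3: (-1)^3 / (3! * 3! * 2^6) x^6 = -1/(6*6*64) x^6 = (-1/2304) x^6
Hence J_0(x) = -x^6/2304 + x^4/64 - x^2/4 + 1 + ....

J_0(x); series = -x^6/2304 + x^4/64 - x^2/4 + 1


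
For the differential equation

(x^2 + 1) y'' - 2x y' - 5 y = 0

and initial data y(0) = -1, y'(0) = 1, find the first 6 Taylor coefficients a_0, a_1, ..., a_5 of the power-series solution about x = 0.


Ansatz: y(x) = sum_{n>=0} a_n x^n, so y'(x) = sum_{n>=1} n a_n x^(n-1) and y''(x) = sum_{n>=2} n(n-1) a_n x^(n-2).
Substitute into P(x) y'' + Q(x) y' + R(x) y = 0 with P(x) = x^2 + 1, Q(x) = -2x, R(x) = -5, and match powers of x.
Initial conditions: a_0 = -1, a_1 = 1.
Setting the coefficient of each power of x to zero and solving order by order (substituting the coefficients already found):
  x^0: 2 a_2 - 5 a_0 = 0  ->  2 a_2 = 5 a_0 = -5  ->  a_2 = -5/2
  x^1: 6 a_3 - 7 a_1 = 0  ->  6 a_3 = 7 a_1 = 7  ->  a_3 = 7/6
  x^2: 12 a_4 - 7 a_2 = 0  ->  12 a_4 = 7 a_2 = -35/2  ->  a_4 = -35/24
  x^3: 20 a_5 - 5 a_3 = 0  ->  20 a_5 = 5 a_3 = 35/6  ->  a_5 = 7/24
Truncated series: y(x) = -1 + x - (5/2) x^2 + (7/6) x^3 - (35/24) x^4 + (7/24) x^5 + O(x^6).

a_0 = -1; a_1 = 1; a_2 = -5/2; a_3 = 7/6; a_4 = -35/24; a_5 = 7/24


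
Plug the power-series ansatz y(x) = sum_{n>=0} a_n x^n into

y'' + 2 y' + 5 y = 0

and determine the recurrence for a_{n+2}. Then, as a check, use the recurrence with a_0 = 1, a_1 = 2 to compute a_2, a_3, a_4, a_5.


Substitute y = sum_n a_n x^n.
y''(x) has coefficient (n+2)(n+1) a_{n+2} at x^n;
2 y'(x) has coefficient 2 (n+1) a_{n+1} at x^n;
5 y(x) has coefficient 5 a_n at x^n.
Matching x^n: (n+2)(n+1) a_{n+2} + 2 (n+1) a_{n+1} + 5 a_n = 0.
Thus a_{n+2} = [-2 (n+1) a_{n+1} - 5 a_n] / ((n+1)(n+2)).

Check with a_0 = 1, a_1 = 2 (apply the recurrence for n = 0, 1, 2, 3): a_0 = 1, a_1 = 2, a_2 = -9/2, a_3 = 4/3, a_4 = 29/24, a_5 = -49/60.

a_(n+2) = [-2 (n+1) a_(n+1) - 5 a_n] / ((n+1)(n+2)); check: a_0 = 1, a_1 = 2, a_2 = -9/2, a_3 = 4/3, a_4 = 29/24, a_5 = -49/60


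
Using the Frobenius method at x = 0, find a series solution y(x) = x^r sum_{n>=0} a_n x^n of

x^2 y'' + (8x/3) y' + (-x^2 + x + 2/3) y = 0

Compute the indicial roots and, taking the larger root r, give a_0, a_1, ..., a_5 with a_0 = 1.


Write in Frobenius form y'' + (p(x)/x) y' + (q(x)/x^2) y = 0:
  p(x) = 8/3,  q(x) = -x^2 + x + 2/3.
Indicial equation: r(r-1) + (8/3) r + (2/3) = 0 -> roots r_1 = -2/3, r_2 = -1.
Take r = r_1 = -2/3. Let y(x) = x^r sum_{n>=0} a_n x^n with a_0 = 1.
Substitute y = x^r sum a_n x^n and match x^{r+n}. The recurrence is
  D(n) a_n + 1 a_{n-1} - 1 a_{n-2} = 0,  where D(n) = (r+n)(r+n-1) + (8/3)(r+n) + (2/3).
  a_n = [-1 a_{n-1} + 1 a_{n-2}] / D(n).
Since the indicial polynomial factors as (r - r_1)(r - r_2), D(n) = (r_1 + n - r_1)(r_1 + n - r_2) = n(n + 1/3).
Evaluating step by step (a_0 = 1):
  n = 1: D(1) = 1(1 + 1/3) = 4/3; numerator = -1(1) = -1; a_1 = (-1)/(4/3) = -3/4
  n = 2: D(2) = 2(2 + 1/3) = 14/3; numerator = -1(-3/4) + 1(1) = 7/4; a_2 = (7/4)/(14/3) = 3/8
  n = 3: D(3) = 3(3 + 1/3) = 10; numerator = -1(3/8) + 1(-3/4) = -9/8; a_3 = (-9/8)/(10) = -9/80
  n = 4: D(4) = 4(4 + 1/3) = 52/3; numerator = -1(-9/80) + 1(3/8) = 39/80; a_4 = (39/80)/(52/3) = 9/320
  n = 5: D(5) = 5(5 + 1/3) = 80/3; numerator = -1(9/320) + 1(-9/80) = -9/64; a_5 = (-9/64)/(80/3) = -27/5120

r = -2/3; a_0 = 1; a_1 = -3/4; a_2 = 3/8; a_3 = -9/80; a_4 = 9/320; a_5 = -27/5120


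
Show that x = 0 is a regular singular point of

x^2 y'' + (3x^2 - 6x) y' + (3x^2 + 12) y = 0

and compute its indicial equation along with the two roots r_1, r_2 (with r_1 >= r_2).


Divide by x^2 to reach normal form y'' + P_1(x) y' + P_2(x) y = 0 with P_1(x) = 3 - 6/x and P_2(x) = 3 + 12/x^2.
x = 0 is a singular point because the y'-coefficient 3 - 6/x has a pole at x = 0 and the y-coefficient 3 + 12/x^2 has a pole at x = 0.
It is a regular singular point because x P_1(x) = p(x) = 3x - 6 and x^2 P_2(x) = q(x) = 3x^2 + 12 are polynomials, hence analytic at x = 0.
p(0) = -6,  q(0) = 12.
Indicial equation: r(r-1) + p(0) r + q(0) = 0, i.e. r^2 + (p(0) - 1) r + q(0) = 0, i.e. r^2 - 7 r + 12 = 0.
Discriminant: (-7)^2 - 4(12) = 1, so r = (7 ± 1)/2.
Solving: r_1 = 4, r_2 = 3.

indicial: r^2 - 7 r + 12 = 0; roots r_1 = 4, r_2 = 3


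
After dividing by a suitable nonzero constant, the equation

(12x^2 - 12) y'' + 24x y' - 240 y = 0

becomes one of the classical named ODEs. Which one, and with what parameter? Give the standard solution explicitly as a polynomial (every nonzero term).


All three coefficients share the factor -12; dividing through by -12 gives  (1 - x^2) y'' - 2x y' + 20 y = 0.
This matches the Legendre equation (1 - x^2) y'' - 2x y' + n(n+1) y = 0 (note the -2x y' term) with n(n+1) = 20, so n = 4; the polynomial solution is P_4(x).
With y = sum_k a_k x^k, matching x^k gives (k+2)(k+1) a_{k+2} = [k(k+1) - n(n+1)] a_k = (k - 4)(k + 5) a_k. The right side vanishes at k = 4, so the series with the parity of 4 terminates at degree 4.
Standard normalization (P_n(1) = 1): leading coefficient (2n)!/(2^n (n!)^2) = 40320/(16*576) = 35/8, so a_4 = 35/8. Work downward with a_k = (k+1)(k+2) a_{k+2} / ((k - 4)(k + 5)):
  a_2 = (3)(4)(35/8) / ((2 - 4)(2 + 5)) = (105/2)/(-14) = -15/4
  a_0 = (1)(2)(-15/4) / ((0 - 4)(0 + 5)) = (-15/2)/(-20) = 3/8
Hence P_4(x) = 35 x^4/8 - 15 x^2/4 + 3/8.

P_4(x); series = 35 x^4/8 - 15 x^2/4 + 3/8


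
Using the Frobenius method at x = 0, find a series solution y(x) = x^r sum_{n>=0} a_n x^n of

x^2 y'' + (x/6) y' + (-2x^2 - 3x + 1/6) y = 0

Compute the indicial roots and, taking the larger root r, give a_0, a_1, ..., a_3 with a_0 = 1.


Write in Frobenius form y'' + (p(x)/x) y' + (q(x)/x^2) y = 0:
  p(x) = 1/6,  q(x) = -2x^2 - 3x + 1/6.
Indicial equation: r(r-1) + (1/6) r + (1/6) = 0 -> roots r_1 = 1/2, r_2 = 1/3.
Take r = r_1 = 1/2. Let y(x) = x^r sum_{n>=0} a_n x^n with a_0 = 1.
Substitute y = x^r sum a_n x^n and match x^{r+n}. The recurrence is
  D(n) a_n - 3 a_{n-1} - 2 a_{n-2} = 0,  where D(n) = (r+n)(r+n-1) + (1/6)(r+n) + (1/6).
  a_n = [3 a_{n-1} + 2 a_{n-2}] / D(n).
Since the indicial polynomial factors as (r - r_1)(r - r_2), D(n) = (r_1 + n - r_1)(r_1 + n - r_2) = n(n + 1/6).
Evaluating step by step (a_0 = 1):
  n = 1: D(1) = 1(1 + 1/6) = 7/6; numerator = 3(1) = 3; a_1 = (3)/(7/6) = 18/7
  n = 2: D(2) = 2(2 + 1/6) = 13/3; numerator = 3(18/7) + 2(1) = 68/7; a_2 = (68/7)/(13/3) = 204/91
  n = 3: D(3) = 3(3 + 1/6) = 19/2; numerator = 3(204/91) + 2(18/7) = 1080/91; a_3 = (1080/91)/(19/2) = 2160/1729

r = 1/2; a_0 = 1; a_1 = 18/7; a_2 = 204/91; a_3 = 2160/1729


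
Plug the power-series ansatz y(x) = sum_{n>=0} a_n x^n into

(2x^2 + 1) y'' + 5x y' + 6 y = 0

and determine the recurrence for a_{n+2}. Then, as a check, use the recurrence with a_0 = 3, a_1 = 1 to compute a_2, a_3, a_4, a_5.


Substitute y = sum_n a_n x^n.
(1 + 2 x^2) y'' contributes (n+2)(n+1) a_{n+2} + 2 n(n-1) a_n at x^n.
5 x y'(x) contributes 5 n a_n at x^n.
6 y(x) contributes 6 a_n at x^n.
Matching x^n: (n+2)(n+1) a_{n+2} + (2 n(n-1) + 5 n + 6) a_n = 0.
Thus a_{n+2} = (-2 n(n-1) - 5 n - 6) / ((n+1)(n+2)) * a_n.

Check with a_0 = 3, a_1 = 1 (apply the recurrence for n = 0, 1, 2, 3): a_0 = 3, a_1 = 1, a_2 = -9, a_3 = -11/6, a_4 = 15, a_5 = 121/40.

a_(n+2) = (-2 n(n-1) - 5 n - 6) / ((n+1)(n+2)) * a_n; check: a_0 = 3, a_1 = 1, a_2 = -9, a_3 = -11/6, a_4 = 15, a_5 = 121/40


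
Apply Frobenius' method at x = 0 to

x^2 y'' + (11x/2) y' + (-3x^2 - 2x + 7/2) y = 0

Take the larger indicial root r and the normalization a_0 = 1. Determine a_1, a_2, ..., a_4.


Write in Frobenius form y'' + (p(x)/x) y' + (q(x)/x^2) y = 0:
  p(x) = 11/2,  q(x) = -3x^2 - 2x + 7/2.
Indicial equation: r(r-1) + (11/2) r + (7/2) = 0 -> roots r_1 = -1, r_2 = -7/2.
Take r = r_1 = -1. Let y(x) = x^r sum_{n>=0} a_n x^n with a_0 = 1.
Substitute y = x^r sum a_n x^n and match x^{r+n}. The recurrence is
  D(n) a_n - 2 a_{n-1} - 3 a_{n-2} = 0,  where D(n) = (r+n)(r+n-1) + (11/2)(r+n) + (7/2).
  a_n = [2 a_{n-1} + 3 a_{n-2}] / D(n).
Since the indicial polynomial factors as (r - r_1)(r - r_2), D(n) = (r_1 + n - r_1)(r_1 + n - r_2) = n(n + 5/2).
Evaluating step by step (a_0 = 1):
  n = 1: D(1) = 1(1 + 5/2) = 7/2; numerator = 2(1) = 2; a_1 = (2)/(7/2) = 4/7
  n = 2: D(2) = 2(2 + 5/2) = 9; numerator = 2(4/7) + 3(1) = 29/7; a_2 = (29/7)/(9) = 29/63
  n = 3: D(3) = 3(3 + 5/2) = 33/2; numerator = 2(29/63) + 3(4/7) = 166/63; a_3 = (166/63)/(33/2) = 332/2079
  n = 4: D(4) = 4(4 + 5/2) = 26; numerator = 2(332/2079) + 3(29/63) = 505/297; a_4 = (505/297)/(26) = 505/7722

r = -1; a_0 = 1; a_1 = 4/7; a_2 = 29/63; a_3 = 332/2079; a_4 = 505/7722


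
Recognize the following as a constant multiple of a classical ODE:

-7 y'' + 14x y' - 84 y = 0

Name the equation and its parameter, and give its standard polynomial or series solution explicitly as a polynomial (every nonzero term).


All three coefficients share the factor -7; dividing through by -7 gives  y'' - 2x y' + 12 y = 0.
This matches the Hermite equation y'' - 2x y' + 2n y = 0 with 2n = 12, so n = 6; the polynomial solution is H_6(x).
With y = sum_k a_k x^k, matching x^k gives (k+2)(k+1) a_{k+2} = 2(k - n) a_k = 2(k - 6) a_k. The right side vanishes at k = 6, so the series with the parity of 6 terminates at degree 6.
Standard normalization: leading coefficient of H_n is 2^n, so a_6 = 2^6 = 64. Work downward with a_k = (k+1)(k+2) a_{k+2} / (2(k - n)):
  a_4 = (5)(6)(64) / (2(4 - 6)) = 1920/(-4) = -480
  a_2 = (3)(4)(-480) / (2(2 - 6)) = -5760/(-8) = 720
  a_0 = (1)(2)(720) / (2(0 - 6)) = 1440/(-12) = -120
Hence H_6(x) = 64 x^6 - 480 x^4 + 720 x^2 - 120.

H_6(x); series = 64 x^6 - 480 x^4 + 720 x^2 - 120


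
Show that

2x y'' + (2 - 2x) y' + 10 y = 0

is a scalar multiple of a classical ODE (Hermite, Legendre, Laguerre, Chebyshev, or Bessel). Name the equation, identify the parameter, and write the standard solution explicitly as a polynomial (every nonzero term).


All three coefficients share the factor 2; dividing through by 2 gives  x y'' + (1 - x) y' + 5 y = 0.
This matches the Laguerre equation x y'' + (1 - x) y' + n y = 0 with n = 5; the polynomial solution is L_5(x).
With y = sum_k a_k x^k, matching x^k gives (k+1)k a_{k+1} + (k+1) a_{k+1} - k a_k + n a_k = 0, i.e. (k+1)^2 a_{k+1} = (k - n) a_k = (k - 5) a_k. The right side vanishes at k = 5, so the series terminates at degree 5.
Standard normalization L_n(0) = 1 gives a_0 = 1. Work upward with a_{k+1} = (k - 5) a_k / (k+1)^2:
  a_1 = (0 - 5)(1) / 1^2 = -5/1 = -5
  a_2 = (1 - 5)(-5) / 2^2 = 20/4 = 5
  a_3 = (2 - 5)(5) / 3^2 = -15/9 = -5/3
  a_4 = (3 - 5)(-5/3) / 4^2 = (10/3)/16 = 5/24
  a_5 = (4 - 5)(5/24) / 5^2 = (-5/24)/25 = -1/120
Hence L_5(x) = -x^5/120 + 5 x^4/24 - 5 x^3/3 + 5 x^2 - 5 x + 1.

L_5(x); series = -x^5/120 + 5 x^4/24 - 5 x^3/3 + 5 x^2 - 5 x + 1


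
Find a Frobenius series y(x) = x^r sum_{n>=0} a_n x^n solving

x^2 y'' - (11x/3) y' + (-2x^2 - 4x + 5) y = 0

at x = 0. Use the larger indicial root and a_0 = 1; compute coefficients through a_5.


Write in Frobenius form y'' + (p(x)/x) y' + (q(x)/x^2) y = 0:
  p(x) = -11/3,  q(x) = -2x^2 - 4x + 5.
Indicial equation: r(r-1) + (-11/3) r + (5) = 0 -> roots r_1 = 3, r_2 = 5/3.
Take r = r_1 = 3. Let y(x) = x^r sum_{n>=0} a_n x^n with a_0 = 1.
Substitute y = x^r sum a_n x^n and match x^{r+n}. The recurrence is
  D(n) a_n - 4 a_{n-1} - 2 a_{n-2} = 0,  where D(n) = (r+n)(r+n-1) + (-11/3)(r+n) + (5).
  a_n = [4 a_{n-1} + 2 a_{n-2}] / D(n).
Since the indicial polynomial factors as (r - r_1)(r - r_2), D(n) = (r_1 + n - r_1)(r_1 + n - r_2) = n(n + 4/3).
Evaluating step by step (a_0 = 1):
  n = 1: D(1) = 1(1 + 4/3) = 7/3; numerator = 4(1) = 4; a_1 = (4)/(7/3) = 12/7
  n = 2: D(2) = 2(2 + 4/3) = 20/3; numerator = 4(12/7) + 2(1) = 62/7; a_2 = (62/7)/(20/3) = 93/70
  n = 3: D(3) = 3(3 + 4/3) = 13; numerator = 4(93/70) + 2(12/7) = 306/35; a_3 = (306/35)/(13) = 306/455
  n = 4: D(4) = 4(4 + 4/3) = 64/3; numerator = 4(306/455) + 2(93/70) = 2433/455; a_4 = (2433/455)/(64/3) = 7299/29120
  n = 5: D(5) = 5(5 + 4/3) = 95/3; numerator = 4(7299/29120) + 2(306/455) = 17091/7280; a_5 = (17091/7280)/(95/3) = 51273/691600

r = 3; a_0 = 1; a_1 = 12/7; a_2 = 93/70; a_3 = 306/455; a_4 = 7299/29120; a_5 = 51273/691600


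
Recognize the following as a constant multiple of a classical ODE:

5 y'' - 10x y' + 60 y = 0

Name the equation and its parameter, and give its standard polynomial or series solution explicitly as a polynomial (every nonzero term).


All three coefficients share the factor 5; dividing through by 5 gives  y'' - 2x y' + 12 y = 0.
This matches the Hermite equation y'' - 2x y' + 2n y = 0 with 2n = 12, so n = 6; the polynomial solution is H_6(x).
With y = sum_k a_k x^k, matching x^k gives (k+2)(k+1) a_{k+2} = 2(k - n) a_k = 2(k - 6) a_k. The right side vanishes at k = 6, so the series with the parity of 6 terminates at degree 6.
Standard normalization: leading coefficient of H_n is 2^n, so a_6 = 2^6 = 64. Work downward with a_k = (k+1)(k+2) a_{k+2} / (2(k - n)):
  a_4 = (5)(6)(64) / (2(4 - 6)) = 1920/(-4) = -480
  a_2 = (3)(4)(-480) / (2(2 - 6)) = -5760/(-8) = 720
  a_0 = (1)(2)(720) / (2(0 - 6)) = 1440/(-12) = -120
Hence H_6(x) = 64 x^6 - 480 x^4 + 720 x^2 - 120.

H_6(x); series = 64 x^6 - 480 x^4 + 720 x^2 - 120


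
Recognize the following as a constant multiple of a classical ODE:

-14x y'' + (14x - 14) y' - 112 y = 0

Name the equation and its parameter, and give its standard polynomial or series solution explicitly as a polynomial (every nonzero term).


All three coefficients share the factor -14; dividing through by -14 gives  x y'' + (1 - x) y' + 8 y = 0.
This matches the Laguerre equation x y'' + (1 - x) y' + n y = 0 with n = 8; the polynomial solution is L_8(x).
With y = sum_k a_k x^k, matching x^k gives (k+1)k a_{k+1} + (k+1) a_{k+1} - k a_k + n a_k = 0, i.e. (k+1)^2 a_{k+1} = (k - n) a_k = (k - 8) a_k. The right side vanishes at k = 8, so the series terminates at degree 8.
Standard normalization L_n(0) = 1 gives a_0 = 1. Work upward with a_{k+1} = (k - 8) a_k / (k+1)^2:
  a_1 = (0 - 8)(1) / 1^2 = -8/1 = -8
  a_2 = (1 - 8)(-8) / 2^2 = 56/4 = 14
  a_3 = (2 - 8)(14) / 3^2 = -84/9 = -28/3
  a_4 = (3 - 8)(-28/3) / 4^2 = (140/3)/16 = 35/12
  a_5 = (4 - 8)(35/12) / 5^2 = (-35/3)/25 = -7/15
  a_6 = (5 - 8)(-7/15) / 6^2 = (7/5)/36 = 7/180
  a_7 = (6 - 8)(7/180) / 7^2 = (-7/90)/49 = -1/630
  a_8 = (7 - 8)(-1/630) / 8^2 = (1/630)/64 = 1/40320
Hence L_8(x) = x^8/40320 - x^7/630 + 7 x^6/180 - 7 x^5/15 + 35 x^4/12 - 28 x^3/3 + 14 x^2 - 8 x + 1.

L_8(x); series = x^8/40320 - x^7/630 + 7 x^6/180 - 7 x^5/15 + 35 x^4/12 - 28 x^3/3 + 14 x^2 - 8 x + 1


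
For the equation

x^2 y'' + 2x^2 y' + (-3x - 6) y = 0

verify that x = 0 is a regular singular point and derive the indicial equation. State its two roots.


Divide by x^2 to reach normal form y'' + P_1(x) y' + P_2(x) y = 0 with P_1(x) = 2 and P_2(x) = -3/x - 6/x^2.
x = 0 is a singular point because the y-coefficient -3/x - 6/x^2 has a pole at x = 0.
It is a regular singular point because x P_1(x) = p(x) = 2x and x^2 P_2(x) = q(x) = -3x - 6 are polynomials, hence analytic at x = 0.
p(0) = 0,  q(0) = -6.
Indicial equation: r(r-1) + p(0) r + q(0) = 0, i.e. r^2 + (p(0) - 1) r + q(0) = 0, i.e. r^2 - 1 r - 6 = 0.
Discriminant: (-1)^2 - 4(-6) = 25, so r = (1 ± 5)/2.
Solving: r_1 = 3, r_2 = -2.

indicial: r^2 - 1 r - 6 = 0; roots r_1 = 3, r_2 = -2


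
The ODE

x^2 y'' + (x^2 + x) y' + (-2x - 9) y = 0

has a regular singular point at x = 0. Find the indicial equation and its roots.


Divide by x^2 to reach normal form y'' + P_1(x) y' + P_2(x) y = 0 with P_1(x) = 1 + 1/x and P_2(x) = -2/x - 9/x^2.
x = 0 is a singular point because the y'-coefficient 1 + 1/x has a pole at x = 0 and the y-coefficient -2/x - 9/x^2 has a pole at x = 0.
It is a regular singular point because x P_1(x) = p(x) = x + 1 and x^2 P_2(x) = q(x) = -2x - 9 are polynomials, hence analytic at x = 0.
p(0) = 1,  q(0) = -9.
Indicial equation: r(r-1) + p(0) r + q(0) = 0, i.e. r^2 + (p(0) - 1) r + q(0) = 0, i.e. r^2 - 9 = 0.
Discriminant: (0)^2 - 4(-9) = 36, so r = (0 ± 6)/2.
Solving: r_1 = 3, r_2 = -3.

indicial: r^2 - 9 = 0; roots r_1 = 3, r_2 = -3


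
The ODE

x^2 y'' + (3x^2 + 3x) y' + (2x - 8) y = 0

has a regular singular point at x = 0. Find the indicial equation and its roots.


Divide by x^2 to reach normal form y'' + P_1(x) y' + P_2(x) y = 0 with P_1(x) = 3 + 3/x and P_2(x) = 2/x - 8/x^2.
x = 0 is a singular point because the y'-coefficient 3 + 3/x has a pole at x = 0 and the y-coefficient 2/x - 8/x^2 has a pole at x = 0.
It is a regular singular point because x P_1(x) = p(x) = 3x + 3 and x^2 P_2(x) = q(x) = 2x - 8 are polynomials, hence analytic at x = 0.
p(0) = 3,  q(0) = -8.
Indicial equation: r(r-1) + p(0) r + q(0) = 0, i.e. r^2 + (p(0) - 1) r + q(0) = 0, i.e. r^2 + 2 r - 8 = 0.
Discriminant: (2)^2 - 4(-8) = 36, so r = (-2 ± 6)/2.
Solving: r_1 = 2, r_2 = -4.

indicial: r^2 + 2 r - 8 = 0; roots r_1 = 2, r_2 = -4


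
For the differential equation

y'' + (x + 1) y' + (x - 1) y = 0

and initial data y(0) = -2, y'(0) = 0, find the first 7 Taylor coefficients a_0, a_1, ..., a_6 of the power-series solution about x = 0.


Ansatz: y(x) = sum_{n>=0} a_n x^n, so y'(x) = sum_{n>=1} n a_n x^(n-1) and y''(x) = sum_{n>=2} n(n-1) a_n x^(n-2).
Substitute into P(x) y'' + Q(x) y' + R(x) y = 0 with P(x) = 1, Q(x) = x + 1, R(x) = x - 1, and match powers of x.
Initial conditions: a_0 = -2, a_1 = 0.
Setting the coefficient of each power of x to zero and solving order by order (substituting the coefficients already found):
  x^0: 2 a_2 + a_1 - a_0 = 0  ->  2 a_2 = -a_1 + a_0 = -2  ->  a_2 = -1
  x^1: 6 a_3 + 2 a_2 + a_0 = 0  ->  6 a_3 = -2 a_2 - a_0 = 4  ->  a_3 = 2/3
  x^2: 12 a_4 + 3 a_3 + a_2 + a_1 = 0  ->  12 a_4 = -3 a_3 - a_2 - a_1 = -1  ->  a_4 = -1/12
  x^3: 20 a_5 + 4 a_4 + 2 a_3 + a_2 = 0  ->  20 a_5 = -4 a_4 - 2 a_3 - a_2 = 0  ->  a_5 = 0
  x^4: 30 a_6 + 5 a_5 + 3 a_4 + a_3 = 0  ->  30 a_6 = -5 a_5 - 3 a_4 - a_3 = -5/12  ->  a_6 = -1/72
Truncated series: y(x) = -2 - x^2 + (2/3) x^3 - (1/12) x^4 - (1/72) x^6 + O(x^7).

a_0 = -2; a_1 = 0; a_2 = -1; a_3 = 2/3; a_4 = -1/12; a_5 = 0; a_6 = -1/72


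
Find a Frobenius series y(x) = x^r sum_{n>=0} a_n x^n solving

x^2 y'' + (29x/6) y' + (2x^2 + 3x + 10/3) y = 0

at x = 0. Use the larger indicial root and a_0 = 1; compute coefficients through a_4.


Write in Frobenius form y'' + (p(x)/x) y' + (q(x)/x^2) y = 0:
  p(x) = 29/6,  q(x) = 2x^2 + 3x + 10/3.
Indicial equation: r(r-1) + (29/6) r + (10/3) = 0 -> roots r_1 = -4/3, r_2 = -5/2.
Take r = r_1 = -4/3. Let y(x) = x^r sum_{n>=0} a_n x^n with a_0 = 1.
Substitute y = x^r sum a_n x^n and match x^{r+n}. The recurrence is
  D(n) a_n + 3 a_{n-1} + 2 a_{n-2} = 0,  where D(n) = (r+n)(r+n-1) + (29/6)(r+n) + (10/3).
  a_n = [-3 a_{n-1} - 2 a_{n-2}] / D(n).
Since the indicial polynomial factors as (r - r_1)(r - r_2), D(n) = (r_1 + n - r_1)(r_1 + n - r_2) = n(n + 7/6).
Evaluating step by step (a_0 = 1):
  n = 1: D(1) = 1(1 + 7/6) = 13/6; numerator = -3(1) = -3; a_1 = (-3)/(13/6) = -18/13
  n = 2: D(2) = 2(2 + 7/6) = 19/3; numerator = -3(-18/13) - 2(1) = 28/13; a_2 = (28/13)/(19/3) = 84/247
  n = 3: D(3) = 3(3 + 7/6) = 25/2; numerator = -3(84/247) - 2(-18/13) = 432/247; a_3 = (432/247)/(25/2) = 864/6175
  n = 4: D(4) = 4(4 + 7/6) = 62/3; numerator = -3(864/6175) - 2(84/247) = -6792/6175; a_4 = (-6792/6175)/(62/3) = -10188/191425

r = -4/3; a_0 = 1; a_1 = -18/13; a_2 = 84/247; a_3 = 864/6175; a_4 = -10188/191425


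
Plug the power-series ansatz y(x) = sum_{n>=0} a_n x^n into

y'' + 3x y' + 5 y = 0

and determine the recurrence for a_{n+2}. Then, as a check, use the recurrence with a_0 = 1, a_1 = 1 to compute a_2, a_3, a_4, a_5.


Substitute y = sum_n a_n x^n.
y''(x) has coefficient (n+2)(n+1) a_{n+2} at x^n;
3 x y'(x) has coefficient 3 n a_n at x^n (shift);
5 y(x) has coefficient 5 a_n at x^n.
Matching x^n: (n+2)(n+1) a_{n+2} + (3n + 5) a_n = 0.
Thus a_{n+2} = (-3n - 5) / ((n+1)(n+2)) * a_n.

Check with a_0 = 1, a_1 = 1 (apply the recurrence for n = 0, 1, 2, 3): a_0 = 1, a_1 = 1, a_2 = -5/2, a_3 = -4/3, a_4 = 55/24, a_5 = 14/15.

a_(n+2) = (-3n - 5) / ((n+1)(n+2)) * a_n; check: a_0 = 1, a_1 = 1, a_2 = -5/2, a_3 = -4/3, a_4 = 55/24, a_5 = 14/15


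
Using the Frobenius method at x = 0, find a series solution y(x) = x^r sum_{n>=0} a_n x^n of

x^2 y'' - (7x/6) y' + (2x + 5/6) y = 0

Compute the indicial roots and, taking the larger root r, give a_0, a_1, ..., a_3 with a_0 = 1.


Write in Frobenius form y'' + (p(x)/x) y' + (q(x)/x^2) y = 0:
  p(x) = -7/6,  q(x) = 2x + 5/6.
Indicial equation: r(r-1) + (-7/6) r + (5/6) = 0 -> roots r_1 = 5/3, r_2 = 1/2.
Take r = r_1 = 5/3. Let y(x) = x^r sum_{n>=0} a_n x^n with a_0 = 1.
Substitute y = x^r sum a_n x^n and match x^{r+n}. The recurrence is
  D(n) a_n + 2 a_{n-1} = 0,  where D(n) = (r+n)(r+n-1) + (-7/6)(r+n) + (5/6).
  a_n = -2 / D(n) * a_{n-1}.
Since the indicial polynomial factors as (r - r_1)(r - r_2), D(n) = (r_1 + n - r_1)(r_1 + n - r_2) = n(n + 7/6).
Evaluating step by step (a_0 = 1):
  n = 1: D(1) = 1(1 + 7/6) = 13/6; numerator = -2(1) = -2; a_1 = (-2)/(13/6) = -12/13
  n = 2: D(2) = 2(2 + 7/6) = 19/3; numerator = -2(-12/13) = 24/13; a_2 = (24/13)/(19/3) = 72/247
  n = 3: D(3) = 3(3 + 7/6) = 25/2; numerator = -2(72/247) = -144/247; a_3 = (-144/247)/(25/2) = -288/6175

r = 5/3; a_0 = 1; a_1 = -12/13; a_2 = 72/247; a_3 = -288/6175


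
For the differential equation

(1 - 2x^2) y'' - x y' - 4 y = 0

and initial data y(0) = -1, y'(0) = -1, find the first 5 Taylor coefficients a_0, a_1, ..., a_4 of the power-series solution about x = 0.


Ansatz: y(x) = sum_{n>=0} a_n x^n, so y'(x) = sum_{n>=1} n a_n x^(n-1) and y''(x) = sum_{n>=2} n(n-1) a_n x^(n-2).
Substitute into P(x) y'' + Q(x) y' + R(x) y = 0 with P(x) = 1 - 2x^2, Q(x) = -x, R(x) = -4, and match powers of x.
Initial conditions: a_0 = -1, a_1 = -1.
Setting the coefficient of each power of x to zero and solving order by order (substituting the coefficients already found):
  x^0: 2 a_2 - 4 a_0 = 0  ->  2 a_2 = 4 a_0 = -4  ->  a_2 = -2
  x^1: 6 a_3 - 5 a_1 = 0  ->  6 a_3 = 5 a_1 = -5  ->  a_3 = -5/6
  x^2: 12 a_4 - 10 a_2 = 0  ->  12 a_4 = 10 a_2 = -20  ->  a_4 = -5/3
Truncated series: y(x) = -1 - x - 2 x^2 - (5/6) x^3 - (5/3) x^4 + O(x^5).

a_0 = -1; a_1 = -1; a_2 = -2; a_3 = -5/6; a_4 = -5/3
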